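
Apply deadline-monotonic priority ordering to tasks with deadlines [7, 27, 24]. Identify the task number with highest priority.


Sort tasks by relative deadline (ascending):
  Task 1: deadline = 7
  Task 3: deadline = 24
  Task 2: deadline = 27
Priority order (highest first): [1, 3, 2]
Highest priority task = 1

1


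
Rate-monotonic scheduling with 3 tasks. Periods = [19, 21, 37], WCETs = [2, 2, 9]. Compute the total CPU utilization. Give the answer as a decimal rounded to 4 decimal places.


Compute individual utilizations (exact fractions):
  Task 1: C/T = 2/19 (approx. 0.1053)
  Task 2: C/T = 2/21 (approx. 0.0952)
  Task 3: C/T = 9/37 (approx. 0.2432)
Total utilization U = 2/19 + 2/21 + 9/37 = 6551/14763
Rounded to 4 decimal places: U = 0.4437
RM (Liu & Layland) bound for 3 tasks = 0.779763; compare with U = 6551/14763 (approx. 0.443744)
U <= bound, so schedulable by RM sufficient condition.

0.4437


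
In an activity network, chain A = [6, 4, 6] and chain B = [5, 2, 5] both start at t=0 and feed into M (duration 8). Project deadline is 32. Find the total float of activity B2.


Forward pass: ES(B2) = sum of predecessors on chain B = 5
EF = ES + duration = 5 + 2 = 7
Backward pass: LF(M) = deadline = 32; LS(M) = 32 - 8 = 24
LF(B2) = LS(M) - sum(successors on chain B) = 24 - 5 = 19
LS = LF - duration = 19 - 2 = 17
Total float = LS - ES = 17 - 5 = 12

12


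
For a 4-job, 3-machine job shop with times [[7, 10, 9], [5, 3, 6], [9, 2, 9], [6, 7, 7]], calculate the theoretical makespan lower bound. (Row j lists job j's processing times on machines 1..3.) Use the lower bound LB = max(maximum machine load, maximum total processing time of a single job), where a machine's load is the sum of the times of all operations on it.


Machine loads:
  Machine 1: 7 + 5 + 9 + 6 = 27
  Machine 2: 10 + 3 + 2 + 7 = 22
  Machine 3: 9 + 6 + 9 + 7 = 31
Max machine load = 31
Job totals:
  Job 1: 26
  Job 2: 14
  Job 3: 20
  Job 4: 20
Max job total = 26
Lower bound = max(31, 26) = 31

31


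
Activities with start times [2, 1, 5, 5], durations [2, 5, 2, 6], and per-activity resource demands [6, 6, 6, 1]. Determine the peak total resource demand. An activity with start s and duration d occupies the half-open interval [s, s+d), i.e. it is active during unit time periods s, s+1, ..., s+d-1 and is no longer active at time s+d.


Each activity i is active on [start_i, start_i + duration_i).
Compute total resource usage per time slot:
  t=0: active resources = [], total = 0
  t=1: active resources = [6], total = 6
  t=2: active resources = [6, 6], total = 12
  t=3: active resources = [6, 6], total = 12
  t=4: active resources = [6], total = 6
  t=5: active resources = [6, 6, 1], total = 13
  t=6: active resources = [6, 1], total = 7
  t=7: active resources = [1], total = 1
  t=8: active resources = [1], total = 1
  t=9: active resources = [1], total = 1
  t=10: active resources = [1], total = 1
Peak resource demand = 13

13


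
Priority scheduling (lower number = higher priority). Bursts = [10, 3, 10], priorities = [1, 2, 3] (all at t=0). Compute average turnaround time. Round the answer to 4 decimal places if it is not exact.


Sort by priority (ascending = highest first):
Order: [(1, 10), (2, 3), (3, 10)]
Completion times:
  Priority 1, burst=10, C=10
  Priority 2, burst=3, C=13
  Priority 3, burst=10, C=23
Average turnaround = 46/3 = 15.3333

15.3333


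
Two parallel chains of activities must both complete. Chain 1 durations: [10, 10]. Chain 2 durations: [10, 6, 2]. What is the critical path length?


Path A total = 10 + 10 = 20
Path B total = 10 + 6 + 2 = 18
Critical path = longest path = max(20, 18) = 20

20


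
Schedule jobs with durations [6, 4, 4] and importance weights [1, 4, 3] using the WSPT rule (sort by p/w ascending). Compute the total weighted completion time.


Compute p/w ratios and sort ascending (WSPT): [(4, 4), (4, 3), (6, 1)]
Compute weighted completion times:
  Job (p=4,w=4): C=4, w*C=4*4=16
  Job (p=4,w=3): C=8, w*C=3*8=24
  Job (p=6,w=1): C=14, w*C=1*14=14
Total weighted completion time = 54

54


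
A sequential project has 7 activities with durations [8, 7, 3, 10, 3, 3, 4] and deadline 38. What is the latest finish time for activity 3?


LF(activity 3) = deadline - sum of successor durations
Successors: activities 4 through 7 with durations [10, 3, 3, 4]
Sum of successor durations = 20
LF = 38 - 20 = 18

18


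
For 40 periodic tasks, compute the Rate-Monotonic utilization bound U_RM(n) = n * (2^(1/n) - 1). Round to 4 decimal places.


Compute 2^(1/40) = 1.0174796921
Subtract 1: 1.0174796921 - 1 = 0.0174796921
Multiply by n: 40 * 0.0174796921 = 0.6991876840
Round to 4 dp: 0.6992

0.6992


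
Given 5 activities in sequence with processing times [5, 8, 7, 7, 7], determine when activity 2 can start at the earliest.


Activity 2 starts after activities 1 through 1 complete.
Predecessor durations: [5]
ES = 5 = 5

5


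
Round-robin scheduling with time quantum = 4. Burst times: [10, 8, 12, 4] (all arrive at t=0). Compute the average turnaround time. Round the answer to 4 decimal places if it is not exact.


Time quantum = 4
Execution trace:
  J1 runs 4 units, time = 4
  J2 runs 4 units, time = 8
  J3 runs 4 units, time = 12
  J4 runs 4 units, time = 16
  J1 runs 4 units, time = 20
  J2 runs 4 units, time = 24
  J3 runs 4 units, time = 28
  J1 runs 2 units, time = 30
  J3 runs 4 units, time = 34
Finish times: [30, 24, 34, 16]
Average turnaround = 104/4 = 26.0

26.0


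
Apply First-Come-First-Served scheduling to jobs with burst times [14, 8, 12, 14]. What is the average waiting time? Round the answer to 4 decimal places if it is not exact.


FCFS order (as given): [14, 8, 12, 14]
Waiting times:
  Job 1: wait = 0
  Job 2: wait = 14
  Job 3: wait = 22
  Job 4: wait = 34
Sum of waiting times = 70
Average waiting time = 70/4 = 17.5

17.5


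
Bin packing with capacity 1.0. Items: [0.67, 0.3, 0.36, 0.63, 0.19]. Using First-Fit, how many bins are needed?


Place items sequentially using First-Fit:
  Item 0.67 -> new Bin 1
  Item 0.3 -> Bin 1 (now 0.97)
  Item 0.36 -> new Bin 2
  Item 0.63 -> Bin 2 (now 0.99)
  Item 0.19 -> new Bin 3
Total bins used = 3

3


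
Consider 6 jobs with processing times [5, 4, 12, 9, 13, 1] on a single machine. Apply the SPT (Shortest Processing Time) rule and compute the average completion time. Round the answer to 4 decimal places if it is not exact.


Sort jobs by processing time (SPT order): [1, 4, 5, 9, 12, 13]
Compute completion times sequentially:
  Job 1: processing = 1, completes at 1
  Job 2: processing = 4, completes at 5
  Job 3: processing = 5, completes at 10
  Job 4: processing = 9, completes at 19
  Job 5: processing = 12, completes at 31
  Job 6: processing = 13, completes at 44
Sum of completion times = 110
Average completion time = 110/6 = 18.3333

18.3333


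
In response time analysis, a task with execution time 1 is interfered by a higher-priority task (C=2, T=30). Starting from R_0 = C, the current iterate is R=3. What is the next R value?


R_next = C + ceil(R_prev / T_hp) * C_hp
ceil(3 / 30) = ceil(0.1) = 1
Interference = 1 * 2 = 2
R_next = 1 + 2 = 3
R_next = R_prev, so the iteration has converged (response time = 3).

3


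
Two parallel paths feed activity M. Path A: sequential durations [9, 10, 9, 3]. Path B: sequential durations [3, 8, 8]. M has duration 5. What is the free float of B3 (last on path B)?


ES(B3) = sum of predecessors on chain B = 11
EF(B3) = ES + duration = 11 + 8 = 19
Successor of B3 is M. ES(M) = max(sum(A), sum(B)) = max(31, 19) = 31
Free float = ES(successor) - EF(current) = 31 - 19 = 12

12


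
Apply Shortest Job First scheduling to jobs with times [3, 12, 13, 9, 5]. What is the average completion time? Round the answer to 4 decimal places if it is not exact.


SJF order (ascending): [3, 5, 9, 12, 13]
Completion times:
  Job 1: burst=3, C=3
  Job 2: burst=5, C=8
  Job 3: burst=9, C=17
  Job 4: burst=12, C=29
  Job 5: burst=13, C=42
Average completion = 99/5 = 19.8

19.8


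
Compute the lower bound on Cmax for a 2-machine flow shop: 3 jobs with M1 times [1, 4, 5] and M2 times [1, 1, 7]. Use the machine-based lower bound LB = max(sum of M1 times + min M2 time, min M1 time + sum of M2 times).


LB1 = sum(M1 times) + min(M2 times) = 10 + 1 = 11
LB2 = min(M1 times) + sum(M2 times) = 1 + 9 = 10
Lower bound = max(LB1, LB2) = max(11, 10) = 11

11


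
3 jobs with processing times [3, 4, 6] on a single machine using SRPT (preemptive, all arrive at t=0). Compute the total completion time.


Since all jobs arrive at t=0, SRPT equals SPT ordering.
SPT order: [3, 4, 6]
Completion times:
  Job 1: p=3, C=3
  Job 2: p=4, C=7
  Job 3: p=6, C=13
Total completion time = 3 + 7 + 13 = 23

23


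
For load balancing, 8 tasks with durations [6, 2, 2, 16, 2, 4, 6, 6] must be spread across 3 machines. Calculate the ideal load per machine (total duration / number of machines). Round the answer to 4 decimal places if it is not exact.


Total processing time = 6 + 2 + 2 + 16 + 2 + 4 + 6 + 6 = 44
Number of machines = 3
Ideal balanced load = 44 / 3 = 14.6667

14.6667


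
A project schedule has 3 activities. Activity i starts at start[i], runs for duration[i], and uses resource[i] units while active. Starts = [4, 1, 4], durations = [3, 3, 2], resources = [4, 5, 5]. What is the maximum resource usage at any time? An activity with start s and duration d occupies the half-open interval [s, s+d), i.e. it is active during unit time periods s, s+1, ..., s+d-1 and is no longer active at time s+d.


Each activity i is active on [start_i, start_i + duration_i).
Compute total resource usage per time slot:
  t=0: active resources = [], total = 0
  t=1: active resources = [5], total = 5
  t=2: active resources = [5], total = 5
  t=3: active resources = [5], total = 5
  t=4: active resources = [4, 5], total = 9
  t=5: active resources = [4, 5], total = 9
  t=6: active resources = [4], total = 4
Peak resource demand = 9

9


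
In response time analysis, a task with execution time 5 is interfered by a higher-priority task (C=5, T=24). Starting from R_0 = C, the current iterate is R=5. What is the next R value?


R_next = C + ceil(R_prev / T_hp) * C_hp
ceil(5 / 24) = ceil(0.2083) = 1
Interference = 1 * 5 = 5
R_next = 5 + 5 = 10

10


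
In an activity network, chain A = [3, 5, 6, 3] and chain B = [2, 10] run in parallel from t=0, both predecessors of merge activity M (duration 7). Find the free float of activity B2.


ES(B2) = sum of predecessors on chain B = 2
EF(B2) = ES + duration = 2 + 10 = 12
Successor of B2 is M. ES(M) = max(sum(A), sum(B)) = max(17, 12) = 17
Free float = ES(successor) - EF(current) = 17 - 12 = 5

5


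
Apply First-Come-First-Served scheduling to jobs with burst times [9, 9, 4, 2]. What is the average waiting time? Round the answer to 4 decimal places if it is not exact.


FCFS order (as given): [9, 9, 4, 2]
Waiting times:
  Job 1: wait = 0
  Job 2: wait = 9
  Job 3: wait = 18
  Job 4: wait = 22
Sum of waiting times = 49
Average waiting time = 49/4 = 12.25

12.25


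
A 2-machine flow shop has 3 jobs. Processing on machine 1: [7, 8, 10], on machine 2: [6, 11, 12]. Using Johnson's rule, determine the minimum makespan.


Apply Johnson's rule:
  Group 1 (a <= b): [(2, 8, 11), (3, 10, 12)]
  Group 2 (a > b): [(1, 7, 6)]
Optimal job order: [2, 3, 1]
Schedule:
  Job 2: M1 done at 8, M2 done at 19
  Job 3: M1 done at 18, M2 done at 31
  Job 1: M1 done at 25, M2 done at 37
Makespan = 37

37


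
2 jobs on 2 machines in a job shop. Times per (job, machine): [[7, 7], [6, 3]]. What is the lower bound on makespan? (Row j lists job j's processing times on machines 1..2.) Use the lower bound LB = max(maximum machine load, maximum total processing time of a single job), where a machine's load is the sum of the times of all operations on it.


Machine loads:
  Machine 1: 7 + 6 = 13
  Machine 2: 7 + 3 = 10
Max machine load = 13
Job totals:
  Job 1: 14
  Job 2: 9
Max job total = 14
Lower bound = max(13, 14) = 14

14


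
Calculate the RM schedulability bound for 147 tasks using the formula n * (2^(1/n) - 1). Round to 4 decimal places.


Compute 2^(1/147) = 1.0047264214
Subtract 1: 1.0047264214 - 1 = 0.0047264214
Multiply by n: 147 * 0.0047264214 = 0.6947839458
Round to 4 dp: 0.6948

0.6948


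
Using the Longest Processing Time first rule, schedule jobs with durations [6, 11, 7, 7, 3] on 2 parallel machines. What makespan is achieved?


Sort jobs in decreasing order (LPT): [11, 7, 7, 6, 3]
Assign each job to the least loaded machine:
  Machine 1: jobs [11, 6], load = 17
  Machine 2: jobs [7, 7, 3], load = 17
Makespan = max load = 17

17


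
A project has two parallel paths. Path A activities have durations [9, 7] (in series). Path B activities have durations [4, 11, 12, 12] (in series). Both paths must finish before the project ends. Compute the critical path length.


Path A total = 9 + 7 = 16
Path B total = 4 + 11 + 12 + 12 = 39
Critical path = longest path = max(16, 39) = 39

39


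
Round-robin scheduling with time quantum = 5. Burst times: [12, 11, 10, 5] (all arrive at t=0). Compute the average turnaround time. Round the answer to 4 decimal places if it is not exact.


Time quantum = 5
Execution trace:
  J1 runs 5 units, time = 5
  J2 runs 5 units, time = 10
  J3 runs 5 units, time = 15
  J4 runs 5 units, time = 20
  J1 runs 5 units, time = 25
  J2 runs 5 units, time = 30
  J3 runs 5 units, time = 35
  J1 runs 2 units, time = 37
  J2 runs 1 units, time = 38
Finish times: [37, 38, 35, 20]
Average turnaround = 130/4 = 32.5

32.5


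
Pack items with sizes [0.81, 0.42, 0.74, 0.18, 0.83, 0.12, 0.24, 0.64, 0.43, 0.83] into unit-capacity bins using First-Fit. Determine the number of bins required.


Place items sequentially using First-Fit:
  Item 0.81 -> new Bin 1
  Item 0.42 -> new Bin 2
  Item 0.74 -> new Bin 3
  Item 0.18 -> Bin 1 (now 0.99)
  Item 0.83 -> new Bin 4
  Item 0.12 -> Bin 2 (now 0.54)
  Item 0.24 -> Bin 2 (now 0.78)
  Item 0.64 -> new Bin 5
  Item 0.43 -> new Bin 6
  Item 0.83 -> new Bin 7
Total bins used = 7

7


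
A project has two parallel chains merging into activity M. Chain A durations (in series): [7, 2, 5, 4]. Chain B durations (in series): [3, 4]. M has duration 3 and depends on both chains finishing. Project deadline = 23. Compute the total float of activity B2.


Forward pass: ES(B2) = sum of predecessors on chain B = 3
EF = ES + duration = 3 + 4 = 7
Backward pass: LF(M) = deadline = 23; LS(M) = 23 - 3 = 20
LF(B2) = LS(M) - sum(successors on chain B) = 20 - 0 = 20
LS = LF - duration = 20 - 4 = 16
Total float = LS - ES = 16 - 3 = 13

13


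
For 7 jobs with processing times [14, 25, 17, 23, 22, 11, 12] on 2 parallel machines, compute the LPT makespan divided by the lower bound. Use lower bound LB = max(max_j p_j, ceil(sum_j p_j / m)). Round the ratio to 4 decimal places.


LPT order: [25, 23, 22, 17, 14, 12, 11]
Machine loads after assignment: [67, 57]
LPT makespan = 67
Lower bound = max(max_job, ceil(total/2)) = max(25, 62) = 62
Ratio = 67 / 62 = 1.0806

1.0806


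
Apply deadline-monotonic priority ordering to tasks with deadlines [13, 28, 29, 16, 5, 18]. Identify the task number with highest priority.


Sort tasks by relative deadline (ascending):
  Task 5: deadline = 5
  Task 1: deadline = 13
  Task 4: deadline = 16
  Task 6: deadline = 18
  Task 2: deadline = 28
  Task 3: deadline = 29
Priority order (highest first): [5, 1, 4, 6, 2, 3]
Highest priority task = 5

5


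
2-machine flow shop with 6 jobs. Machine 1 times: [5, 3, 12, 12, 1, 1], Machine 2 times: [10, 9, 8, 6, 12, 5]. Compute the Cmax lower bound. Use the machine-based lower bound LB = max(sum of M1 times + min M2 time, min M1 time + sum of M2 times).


LB1 = sum(M1 times) + min(M2 times) = 34 + 5 = 39
LB2 = min(M1 times) + sum(M2 times) = 1 + 50 = 51
Lower bound = max(LB1, LB2) = max(39, 51) = 51

51


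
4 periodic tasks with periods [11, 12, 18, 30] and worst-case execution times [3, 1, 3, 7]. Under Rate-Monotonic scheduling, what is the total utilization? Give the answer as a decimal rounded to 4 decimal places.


Compute individual utilizations (exact fractions):
  Task 1: C/T = 3/11 (approx. 0.2727)
  Task 2: C/T = 1/12 (approx. 0.0833)
  Task 3: C/T = 3/18 = 1/6 (approx. 0.1667)
  Task 4: C/T = 7/30 (approx. 0.2333)
Total utilization U = 3/11 + 1/12 + 1/6 + 7/30 = 499/660
Rounded to 4 decimal places: U = 0.7561
RM (Liu & Layland) bound for 4 tasks = 0.756828; compare with U = 499/660 (approx. 0.756061)
U <= bound, so schedulable by RM sufficient condition.

0.7561


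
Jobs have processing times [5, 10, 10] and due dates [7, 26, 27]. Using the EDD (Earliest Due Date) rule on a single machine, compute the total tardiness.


Sort by due date (EDD order): [(5, 7), (10, 26), (10, 27)]
Compute completion times and tardiness:
  Job 1: p=5, d=7, C=5, tardiness=max(0,5-7)=0
  Job 2: p=10, d=26, C=15, tardiness=max(0,15-26)=0
  Job 3: p=10, d=27, C=25, tardiness=max(0,25-27)=0
Total tardiness = 0

0


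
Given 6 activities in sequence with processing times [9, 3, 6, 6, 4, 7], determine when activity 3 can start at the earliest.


Activity 3 starts after activities 1 through 2 complete.
Predecessor durations: [9, 3]
ES = 9 + 3 = 12

12


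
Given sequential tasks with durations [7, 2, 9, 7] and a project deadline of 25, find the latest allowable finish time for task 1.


LF(activity 1) = deadline - sum of successor durations
Successors: activities 2 through 4 with durations [2, 9, 7]
Sum of successor durations = 18
LF = 25 - 18 = 7

7


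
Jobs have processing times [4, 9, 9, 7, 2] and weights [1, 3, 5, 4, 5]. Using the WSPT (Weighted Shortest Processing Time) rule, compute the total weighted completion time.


Compute p/w ratios and sort ascending (WSPT): [(2, 5), (7, 4), (9, 5), (9, 3), (4, 1)]
Compute weighted completion times:
  Job (p=2,w=5): C=2, w*C=5*2=10
  Job (p=7,w=4): C=9, w*C=4*9=36
  Job (p=9,w=5): C=18, w*C=5*18=90
  Job (p=9,w=3): C=27, w*C=3*27=81
  Job (p=4,w=1): C=31, w*C=1*31=31
Total weighted completion time = 248

248


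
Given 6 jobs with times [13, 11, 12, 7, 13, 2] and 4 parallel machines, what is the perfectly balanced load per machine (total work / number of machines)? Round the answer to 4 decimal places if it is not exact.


Total processing time = 13 + 11 + 12 + 7 + 13 + 2 = 58
Number of machines = 4
Ideal balanced load = 58 / 4 = 14.5

14.5


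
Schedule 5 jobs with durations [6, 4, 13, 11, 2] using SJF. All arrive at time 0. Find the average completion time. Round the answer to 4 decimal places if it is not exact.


SJF order (ascending): [2, 4, 6, 11, 13]
Completion times:
  Job 1: burst=2, C=2
  Job 2: burst=4, C=6
  Job 3: burst=6, C=12
  Job 4: burst=11, C=23
  Job 5: burst=13, C=36
Average completion = 79/5 = 15.8

15.8


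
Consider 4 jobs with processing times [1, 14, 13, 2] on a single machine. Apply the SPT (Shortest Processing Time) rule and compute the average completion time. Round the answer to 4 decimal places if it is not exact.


Sort jobs by processing time (SPT order): [1, 2, 13, 14]
Compute completion times sequentially:
  Job 1: processing = 1, completes at 1
  Job 2: processing = 2, completes at 3
  Job 3: processing = 13, completes at 16
  Job 4: processing = 14, completes at 30
Sum of completion times = 50
Average completion time = 50/4 = 12.5

12.5


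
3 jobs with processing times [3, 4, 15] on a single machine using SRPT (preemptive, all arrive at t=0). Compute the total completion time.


Since all jobs arrive at t=0, SRPT equals SPT ordering.
SPT order: [3, 4, 15]
Completion times:
  Job 1: p=3, C=3
  Job 2: p=4, C=7
  Job 3: p=15, C=22
Total completion time = 3 + 7 + 22 = 32

32


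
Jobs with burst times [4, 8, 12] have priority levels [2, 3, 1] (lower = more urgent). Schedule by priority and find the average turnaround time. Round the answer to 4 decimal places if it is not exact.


Sort by priority (ascending = highest first):
Order: [(1, 12), (2, 4), (3, 8)]
Completion times:
  Priority 1, burst=12, C=12
  Priority 2, burst=4, C=16
  Priority 3, burst=8, C=24
Average turnaround = 52/3 = 17.3333

17.3333


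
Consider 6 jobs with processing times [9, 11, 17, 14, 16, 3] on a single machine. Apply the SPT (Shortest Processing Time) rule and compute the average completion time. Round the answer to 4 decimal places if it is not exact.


Sort jobs by processing time (SPT order): [3, 9, 11, 14, 16, 17]
Compute completion times sequentially:
  Job 1: processing = 3, completes at 3
  Job 2: processing = 9, completes at 12
  Job 3: processing = 11, completes at 23
  Job 4: processing = 14, completes at 37
  Job 5: processing = 16, completes at 53
  Job 6: processing = 17, completes at 70
Sum of completion times = 198
Average completion time = 198/6 = 33.0

33.0


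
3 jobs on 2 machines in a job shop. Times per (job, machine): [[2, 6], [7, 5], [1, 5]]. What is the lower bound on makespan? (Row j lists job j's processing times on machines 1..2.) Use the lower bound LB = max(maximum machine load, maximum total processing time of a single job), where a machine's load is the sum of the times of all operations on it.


Machine loads:
  Machine 1: 2 + 7 + 1 = 10
  Machine 2: 6 + 5 + 5 = 16
Max machine load = 16
Job totals:
  Job 1: 8
  Job 2: 12
  Job 3: 6
Max job total = 12
Lower bound = max(16, 12) = 16

16


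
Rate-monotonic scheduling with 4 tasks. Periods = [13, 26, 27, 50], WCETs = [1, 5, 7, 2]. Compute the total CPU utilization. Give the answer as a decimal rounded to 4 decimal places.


Compute individual utilizations (exact fractions):
  Task 1: C/T = 1/13 (approx. 0.0769)
  Task 2: C/T = 5/26 (approx. 0.1923)
  Task 3: C/T = 7/27 (approx. 0.2593)
  Task 4: C/T = 2/50 = 1/25 (approx. 0.04)
Total utilization U = 1/13 + 5/26 + 7/27 + 1/25 = 9977/17550
Rounded to 4 decimal places: U = 0.5685
RM (Liu & Layland) bound for 4 tasks = 0.756828; compare with U = 9977/17550 (approx. 0.568490)
U <= bound, so schedulable by RM sufficient condition.

0.5685


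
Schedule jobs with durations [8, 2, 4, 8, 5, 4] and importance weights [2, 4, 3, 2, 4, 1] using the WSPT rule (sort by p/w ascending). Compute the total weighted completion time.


Compute p/w ratios and sort ascending (WSPT): [(2, 4), (5, 4), (4, 3), (8, 2), (8, 2), (4, 1)]
Compute weighted completion times:
  Job (p=2,w=4): C=2, w*C=4*2=8
  Job (p=5,w=4): C=7, w*C=4*7=28
  Job (p=4,w=3): C=11, w*C=3*11=33
  Job (p=8,w=2): C=19, w*C=2*19=38
  Job (p=8,w=2): C=27, w*C=2*27=54
  Job (p=4,w=1): C=31, w*C=1*31=31
Total weighted completion time = 192

192


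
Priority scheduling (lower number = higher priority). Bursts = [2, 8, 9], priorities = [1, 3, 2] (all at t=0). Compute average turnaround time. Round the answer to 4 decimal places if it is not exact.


Sort by priority (ascending = highest first):
Order: [(1, 2), (2, 9), (3, 8)]
Completion times:
  Priority 1, burst=2, C=2
  Priority 2, burst=9, C=11
  Priority 3, burst=8, C=19
Average turnaround = 32/3 = 10.6667

10.6667


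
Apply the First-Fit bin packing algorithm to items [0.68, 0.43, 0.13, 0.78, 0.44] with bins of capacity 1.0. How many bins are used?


Place items sequentially using First-Fit:
  Item 0.68 -> new Bin 1
  Item 0.43 -> new Bin 2
  Item 0.13 -> Bin 1 (now 0.81)
  Item 0.78 -> new Bin 3
  Item 0.44 -> Bin 2 (now 0.87)
Total bins used = 3

3


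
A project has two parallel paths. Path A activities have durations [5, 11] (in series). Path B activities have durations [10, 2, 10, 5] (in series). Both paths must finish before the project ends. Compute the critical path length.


Path A total = 5 + 11 = 16
Path B total = 10 + 2 + 10 + 5 = 27
Critical path = longest path = max(16, 27) = 27

27


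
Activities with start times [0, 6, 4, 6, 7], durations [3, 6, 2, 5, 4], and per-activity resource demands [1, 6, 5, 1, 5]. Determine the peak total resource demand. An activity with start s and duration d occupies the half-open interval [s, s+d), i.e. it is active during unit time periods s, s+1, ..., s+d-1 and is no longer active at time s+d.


Each activity i is active on [start_i, start_i + duration_i).
Compute total resource usage per time slot:
  t=0: active resources = [1], total = 1
  t=1: active resources = [1], total = 1
  t=2: active resources = [1], total = 1
  t=3: active resources = [], total = 0
  t=4: active resources = [5], total = 5
  t=5: active resources = [5], total = 5
  t=6: active resources = [6, 1], total = 7
  t=7: active resources = [6, 1, 5], total = 12
  t=8: active resources = [6, 1, 5], total = 12
  t=9: active resources = [6, 1, 5], total = 12
  t=10: active resources = [6, 1, 5], total = 12
  t=11: active resources = [6], total = 6
Peak resource demand = 12

12


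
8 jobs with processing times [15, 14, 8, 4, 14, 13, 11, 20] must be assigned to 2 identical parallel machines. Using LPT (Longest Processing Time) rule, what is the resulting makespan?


Sort jobs in decreasing order (LPT): [20, 15, 14, 14, 13, 11, 8, 4]
Assign each job to the least loaded machine:
  Machine 1: jobs [20, 14, 11, 4], load = 49
  Machine 2: jobs [15, 14, 13, 8], load = 50
Makespan = max load = 50

50


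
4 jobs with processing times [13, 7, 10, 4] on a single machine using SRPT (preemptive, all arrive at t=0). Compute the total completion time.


Since all jobs arrive at t=0, SRPT equals SPT ordering.
SPT order: [4, 7, 10, 13]
Completion times:
  Job 1: p=4, C=4
  Job 2: p=7, C=11
  Job 3: p=10, C=21
  Job 4: p=13, C=34
Total completion time = 4 + 11 + 21 + 34 = 70

70


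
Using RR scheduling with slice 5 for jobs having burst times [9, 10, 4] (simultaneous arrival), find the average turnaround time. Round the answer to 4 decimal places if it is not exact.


Time quantum = 5
Execution trace:
  J1 runs 5 units, time = 5
  J2 runs 5 units, time = 10
  J3 runs 4 units, time = 14
  J1 runs 4 units, time = 18
  J2 runs 5 units, time = 23
Finish times: [18, 23, 14]
Average turnaround = 55/3 = 18.3333

18.3333


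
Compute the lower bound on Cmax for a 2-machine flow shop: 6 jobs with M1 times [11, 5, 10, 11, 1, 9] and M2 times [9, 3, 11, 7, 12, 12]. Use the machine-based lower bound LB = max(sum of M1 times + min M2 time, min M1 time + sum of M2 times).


LB1 = sum(M1 times) + min(M2 times) = 47 + 3 = 50
LB2 = min(M1 times) + sum(M2 times) = 1 + 54 = 55
Lower bound = max(LB1, LB2) = max(50, 55) = 55

55


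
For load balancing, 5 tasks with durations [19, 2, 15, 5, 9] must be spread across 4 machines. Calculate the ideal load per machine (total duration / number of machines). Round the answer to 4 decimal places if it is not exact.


Total processing time = 19 + 2 + 15 + 5 + 9 = 50
Number of machines = 4
Ideal balanced load = 50 / 4 = 12.5

12.5


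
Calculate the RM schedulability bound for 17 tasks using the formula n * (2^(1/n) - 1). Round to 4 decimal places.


Compute 2^(1/17) = 1.0416160107
Subtract 1: 1.0416160107 - 1 = 0.0416160107
Multiply by n: 17 * 0.0416160107 = 0.7074721819
Round to 4 dp: 0.7075

0.7075


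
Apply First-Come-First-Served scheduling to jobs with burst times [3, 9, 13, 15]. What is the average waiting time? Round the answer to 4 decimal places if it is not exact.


FCFS order (as given): [3, 9, 13, 15]
Waiting times:
  Job 1: wait = 0
  Job 2: wait = 3
  Job 3: wait = 12
  Job 4: wait = 25
Sum of waiting times = 40
Average waiting time = 40/4 = 10.0

10.0


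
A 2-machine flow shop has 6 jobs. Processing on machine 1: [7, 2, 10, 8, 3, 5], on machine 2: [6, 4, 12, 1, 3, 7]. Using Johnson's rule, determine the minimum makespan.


Apply Johnson's rule:
  Group 1 (a <= b): [(2, 2, 4), (5, 3, 3), (6, 5, 7), (3, 10, 12)]
  Group 2 (a > b): [(1, 7, 6), (4, 8, 1)]
Optimal job order: [2, 5, 6, 3, 1, 4]
Schedule:
  Job 2: M1 done at 2, M2 done at 6
  Job 5: M1 done at 5, M2 done at 9
  Job 6: M1 done at 10, M2 done at 17
  Job 3: M1 done at 20, M2 done at 32
  Job 1: M1 done at 27, M2 done at 38
  Job 4: M1 done at 35, M2 done at 39
Makespan = 39

39


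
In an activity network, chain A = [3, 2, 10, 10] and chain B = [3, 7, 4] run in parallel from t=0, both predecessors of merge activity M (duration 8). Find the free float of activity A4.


ES(A4) = sum of predecessors on chain A = 15
EF(A4) = ES + duration = 15 + 10 = 25
Successor of A4 is M. ES(M) = max(sum(A), sum(B)) = max(25, 14) = 25
Free float = ES(successor) - EF(current) = 25 - 25 = 0

0


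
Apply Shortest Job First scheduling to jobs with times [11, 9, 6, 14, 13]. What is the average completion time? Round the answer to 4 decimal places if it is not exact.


SJF order (ascending): [6, 9, 11, 13, 14]
Completion times:
  Job 1: burst=6, C=6
  Job 2: burst=9, C=15
  Job 3: burst=11, C=26
  Job 4: burst=13, C=39
  Job 5: burst=14, C=53
Average completion = 139/5 = 27.8

27.8


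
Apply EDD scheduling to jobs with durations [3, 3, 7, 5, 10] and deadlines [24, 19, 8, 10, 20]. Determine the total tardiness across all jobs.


Sort by due date (EDD order): [(7, 8), (5, 10), (3, 19), (10, 20), (3, 24)]
Compute completion times and tardiness:
  Job 1: p=7, d=8, C=7, tardiness=max(0,7-8)=0
  Job 2: p=5, d=10, C=12, tardiness=max(0,12-10)=2
  Job 3: p=3, d=19, C=15, tardiness=max(0,15-19)=0
  Job 4: p=10, d=20, C=25, tardiness=max(0,25-20)=5
  Job 5: p=3, d=24, C=28, tardiness=max(0,28-24)=4
Total tardiness = 11

11


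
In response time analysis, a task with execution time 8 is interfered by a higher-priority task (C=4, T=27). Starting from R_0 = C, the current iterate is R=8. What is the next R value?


R_next = C + ceil(R_prev / T_hp) * C_hp
ceil(8 / 27) = ceil(0.2963) = 1
Interference = 1 * 4 = 4
R_next = 8 + 4 = 12

12


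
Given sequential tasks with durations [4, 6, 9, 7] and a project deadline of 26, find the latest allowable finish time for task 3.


LF(activity 3) = deadline - sum of successor durations
Successors: activities 4 through 4 with durations [7]
Sum of successor durations = 7
LF = 26 - 7 = 19

19


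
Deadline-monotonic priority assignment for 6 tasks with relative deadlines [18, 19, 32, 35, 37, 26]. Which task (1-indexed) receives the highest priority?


Sort tasks by relative deadline (ascending):
  Task 1: deadline = 18
  Task 2: deadline = 19
  Task 6: deadline = 26
  Task 3: deadline = 32
  Task 4: deadline = 35
  Task 5: deadline = 37
Priority order (highest first): [1, 2, 6, 3, 4, 5]
Highest priority task = 1

1


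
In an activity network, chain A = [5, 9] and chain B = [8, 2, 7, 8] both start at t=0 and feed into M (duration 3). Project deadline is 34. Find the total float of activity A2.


Forward pass: ES(A2) = sum of predecessors on chain A = 5
EF = ES + duration = 5 + 9 = 14
Backward pass: LF(M) = deadline = 34; LS(M) = 34 - 3 = 31
LF(A2) = LS(M) - sum(successors on chain A) = 31 - 0 = 31
LS = LF - duration = 31 - 9 = 22
Total float = LS - ES = 22 - 5 = 17

17


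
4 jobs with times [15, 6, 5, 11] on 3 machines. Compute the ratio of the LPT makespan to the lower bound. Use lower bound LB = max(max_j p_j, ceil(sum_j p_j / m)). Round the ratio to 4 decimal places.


LPT order: [15, 11, 6, 5]
Machine loads after assignment: [15, 11, 11]
LPT makespan = 15
Lower bound = max(max_job, ceil(total/3)) = max(15, 13) = 15
Ratio = 15 / 15 = 1.0

1.0


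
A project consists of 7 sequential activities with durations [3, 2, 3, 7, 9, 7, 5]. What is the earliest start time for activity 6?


Activity 6 starts after activities 1 through 5 complete.
Predecessor durations: [3, 2, 3, 7, 9]
ES = 3 + 2 + 3 + 7 + 9 = 24

24


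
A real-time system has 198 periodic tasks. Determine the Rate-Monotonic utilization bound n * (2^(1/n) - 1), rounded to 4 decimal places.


Compute 2^(1/198) = 1.0035068781
Subtract 1: 1.0035068781 - 1 = 0.0035068781
Multiply by n: 198 * 0.0035068781 = 0.6943618638
Round to 4 dp: 0.6944

0.6944


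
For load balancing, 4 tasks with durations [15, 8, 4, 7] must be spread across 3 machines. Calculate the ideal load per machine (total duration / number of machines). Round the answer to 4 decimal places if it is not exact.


Total processing time = 15 + 8 + 4 + 7 = 34
Number of machines = 3
Ideal balanced load = 34 / 3 = 11.3333

11.3333


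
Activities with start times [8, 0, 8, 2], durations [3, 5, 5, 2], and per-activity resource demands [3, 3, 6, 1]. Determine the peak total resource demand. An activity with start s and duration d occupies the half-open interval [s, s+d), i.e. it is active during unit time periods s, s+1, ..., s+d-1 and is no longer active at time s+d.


Each activity i is active on [start_i, start_i + duration_i).
Compute total resource usage per time slot:
  t=0: active resources = [3], total = 3
  t=1: active resources = [3], total = 3
  t=2: active resources = [3, 1], total = 4
  t=3: active resources = [3, 1], total = 4
  t=4: active resources = [3], total = 3
  t=5: active resources = [], total = 0
  t=6: active resources = [], total = 0
  t=7: active resources = [], total = 0
  t=8: active resources = [3, 6], total = 9
  t=9: active resources = [3, 6], total = 9
  t=10: active resources = [3, 6], total = 9
  t=11: active resources = [6], total = 6
  t=12: active resources = [6], total = 6
Peak resource demand = 9

9


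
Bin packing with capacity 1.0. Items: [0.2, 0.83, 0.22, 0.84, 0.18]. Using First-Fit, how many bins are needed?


Place items sequentially using First-Fit:
  Item 0.2 -> new Bin 1
  Item 0.83 -> new Bin 2
  Item 0.22 -> Bin 1 (now 0.42)
  Item 0.84 -> new Bin 3
  Item 0.18 -> Bin 1 (now 0.6)
Total bins used = 3

3


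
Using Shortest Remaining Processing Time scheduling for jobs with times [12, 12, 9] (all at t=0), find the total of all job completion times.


Since all jobs arrive at t=0, SRPT equals SPT ordering.
SPT order: [9, 12, 12]
Completion times:
  Job 1: p=9, C=9
  Job 2: p=12, C=21
  Job 3: p=12, C=33
Total completion time = 9 + 21 + 33 = 63

63


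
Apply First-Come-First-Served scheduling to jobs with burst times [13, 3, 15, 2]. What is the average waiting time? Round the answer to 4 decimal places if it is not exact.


FCFS order (as given): [13, 3, 15, 2]
Waiting times:
  Job 1: wait = 0
  Job 2: wait = 13
  Job 3: wait = 16
  Job 4: wait = 31
Sum of waiting times = 60
Average waiting time = 60/4 = 15.0

15.0


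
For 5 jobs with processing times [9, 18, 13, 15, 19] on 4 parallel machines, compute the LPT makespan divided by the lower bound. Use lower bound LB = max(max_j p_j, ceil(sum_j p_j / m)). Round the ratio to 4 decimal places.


LPT order: [19, 18, 15, 13, 9]
Machine loads after assignment: [19, 18, 15, 22]
LPT makespan = 22
Lower bound = max(max_job, ceil(total/4)) = max(19, 19) = 19
Ratio = 22 / 19 = 1.1579

1.1579


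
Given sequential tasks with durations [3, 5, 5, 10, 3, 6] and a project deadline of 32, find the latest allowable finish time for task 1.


LF(activity 1) = deadline - sum of successor durations
Successors: activities 2 through 6 with durations [5, 5, 10, 3, 6]
Sum of successor durations = 29
LF = 32 - 29 = 3

3


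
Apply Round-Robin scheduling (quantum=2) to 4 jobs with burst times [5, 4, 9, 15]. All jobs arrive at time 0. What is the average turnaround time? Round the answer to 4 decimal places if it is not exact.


Time quantum = 2
Execution trace:
  J1 runs 2 units, time = 2
  J2 runs 2 units, time = 4
  J3 runs 2 units, time = 6
  J4 runs 2 units, time = 8
  J1 runs 2 units, time = 10
  J2 runs 2 units, time = 12
  J3 runs 2 units, time = 14
  J4 runs 2 units, time = 16
  J1 runs 1 units, time = 17
  J3 runs 2 units, time = 19
  J4 runs 2 units, time = 21
  J3 runs 2 units, time = 23
  J4 runs 2 units, time = 25
  J3 runs 1 units, time = 26
  J4 runs 2 units, time = 28
  J4 runs 2 units, time = 30
  J4 runs 2 units, time = 32
  J4 runs 1 units, time = 33
Finish times: [17, 12, 26, 33]
Average turnaround = 88/4 = 22.0

22.0


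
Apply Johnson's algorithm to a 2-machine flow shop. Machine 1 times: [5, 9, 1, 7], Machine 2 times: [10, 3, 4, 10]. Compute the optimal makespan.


Apply Johnson's rule:
  Group 1 (a <= b): [(3, 1, 4), (1, 5, 10), (4, 7, 10)]
  Group 2 (a > b): [(2, 9, 3)]
Optimal job order: [3, 1, 4, 2]
Schedule:
  Job 3: M1 done at 1, M2 done at 5
  Job 1: M1 done at 6, M2 done at 16
  Job 4: M1 done at 13, M2 done at 26
  Job 2: M1 done at 22, M2 done at 29
Makespan = 29

29


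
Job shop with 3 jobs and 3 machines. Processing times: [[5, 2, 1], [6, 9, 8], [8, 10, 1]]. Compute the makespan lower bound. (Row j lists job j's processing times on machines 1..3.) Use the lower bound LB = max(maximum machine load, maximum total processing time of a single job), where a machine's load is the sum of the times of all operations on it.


Machine loads:
  Machine 1: 5 + 6 + 8 = 19
  Machine 2: 2 + 9 + 10 = 21
  Machine 3: 1 + 8 + 1 = 10
Max machine load = 21
Job totals:
  Job 1: 8
  Job 2: 23
  Job 3: 19
Max job total = 23
Lower bound = max(21, 23) = 23

23


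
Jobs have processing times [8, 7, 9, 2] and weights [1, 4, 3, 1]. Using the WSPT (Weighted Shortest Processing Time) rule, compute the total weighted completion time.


Compute p/w ratios and sort ascending (WSPT): [(7, 4), (2, 1), (9, 3), (8, 1)]
Compute weighted completion times:
  Job (p=7,w=4): C=7, w*C=4*7=28
  Job (p=2,w=1): C=9, w*C=1*9=9
  Job (p=9,w=3): C=18, w*C=3*18=54
  Job (p=8,w=1): C=26, w*C=1*26=26
Total weighted completion time = 117

117


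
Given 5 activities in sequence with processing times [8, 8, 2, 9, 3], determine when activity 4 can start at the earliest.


Activity 4 starts after activities 1 through 3 complete.
Predecessor durations: [8, 8, 2]
ES = 8 + 8 + 2 = 18

18


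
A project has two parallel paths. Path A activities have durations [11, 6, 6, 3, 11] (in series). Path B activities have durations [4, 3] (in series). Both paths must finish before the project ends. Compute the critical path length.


Path A total = 11 + 6 + 6 + 3 + 11 = 37
Path B total = 4 + 3 = 7
Critical path = longest path = max(37, 7) = 37

37


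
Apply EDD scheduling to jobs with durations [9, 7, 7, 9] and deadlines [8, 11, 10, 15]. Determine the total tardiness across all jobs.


Sort by due date (EDD order): [(9, 8), (7, 10), (7, 11), (9, 15)]
Compute completion times and tardiness:
  Job 1: p=9, d=8, C=9, tardiness=max(0,9-8)=1
  Job 2: p=7, d=10, C=16, tardiness=max(0,16-10)=6
  Job 3: p=7, d=11, C=23, tardiness=max(0,23-11)=12
  Job 4: p=9, d=15, C=32, tardiness=max(0,32-15)=17
Total tardiness = 36

36


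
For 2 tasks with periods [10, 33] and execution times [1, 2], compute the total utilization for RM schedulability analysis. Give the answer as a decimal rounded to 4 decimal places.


Compute individual utilizations (exact fractions):
  Task 1: C/T = 1/10 (approx. 0.1)
  Task 2: C/T = 2/33 (approx. 0.0606)
Total utilization U = 1/10 + 2/33 = 53/330
Rounded to 4 decimal places: U = 0.1606
RM (Liu & Layland) bound for 2 tasks = 0.828427; compare with U = 53/330 (approx. 0.160606)
U <= bound, so schedulable by RM sufficient condition.

0.1606


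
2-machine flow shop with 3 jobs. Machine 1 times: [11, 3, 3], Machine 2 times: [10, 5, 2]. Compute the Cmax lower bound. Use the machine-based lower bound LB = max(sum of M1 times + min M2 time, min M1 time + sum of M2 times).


LB1 = sum(M1 times) + min(M2 times) = 17 + 2 = 19
LB2 = min(M1 times) + sum(M2 times) = 3 + 17 = 20
Lower bound = max(LB1, LB2) = max(19, 20) = 20

20


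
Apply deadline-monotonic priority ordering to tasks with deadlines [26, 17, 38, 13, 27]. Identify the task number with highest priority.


Sort tasks by relative deadline (ascending):
  Task 4: deadline = 13
  Task 2: deadline = 17
  Task 1: deadline = 26
  Task 5: deadline = 27
  Task 3: deadline = 38
Priority order (highest first): [4, 2, 1, 5, 3]
Highest priority task = 4

4


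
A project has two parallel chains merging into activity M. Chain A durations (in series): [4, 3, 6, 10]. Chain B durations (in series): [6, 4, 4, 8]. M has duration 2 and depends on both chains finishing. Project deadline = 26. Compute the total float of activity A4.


Forward pass: ES(A4) = sum of predecessors on chain A = 13
EF = ES + duration = 13 + 10 = 23
Backward pass: LF(M) = deadline = 26; LS(M) = 26 - 2 = 24
LF(A4) = LS(M) - sum(successors on chain A) = 24 - 0 = 24
LS = LF - duration = 24 - 10 = 14
Total float = LS - ES = 14 - 13 = 1

1
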